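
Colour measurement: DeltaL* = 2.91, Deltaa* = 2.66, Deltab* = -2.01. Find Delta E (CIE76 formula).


Formula: Delta E = sqrt(dL*^2 + da*^2 + db*^2)
Step 1: dL*^2 = 2.91^2 = 8.4681
Step 2: da*^2 = 2.66^2 = 7.0756
Step 3: db*^2 = (-2.01)^2 = 4.0401
Step 4: Sum = 8.4681 + 7.0756 + 4.0401 = 19.5838
Step 5: Delta E = sqrt(19.5838) = 4.43

4.43 Delta E


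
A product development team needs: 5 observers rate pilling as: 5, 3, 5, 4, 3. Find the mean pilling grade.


Formula: Mean = sum / count
Sum = 5 + 3 + 5 + 4 + 3 = 20
Mean = 20 / 5 = 4.0

4.0


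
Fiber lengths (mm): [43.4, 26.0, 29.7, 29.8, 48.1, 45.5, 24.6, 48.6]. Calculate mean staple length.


Formula: Mean = sum of lengths / count
Sum = 43.4 + 26.0 + 29.7 + 29.8 + 48.1 + 45.5 + 24.6 + 48.6
Sum = 295.7 mm
Mean = 295.7 / 8 = 36.96 mm

36.96 mm


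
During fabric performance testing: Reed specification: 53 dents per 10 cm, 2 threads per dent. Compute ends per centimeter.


Formula: EPC = (dents per 10 cm * ends per dent) / 10
Step 1: Total ends per 10 cm = 53 * 2 = 106
Step 2: EPC = 106 / 10 = 10.6 ends/cm

10.6 ends/cm


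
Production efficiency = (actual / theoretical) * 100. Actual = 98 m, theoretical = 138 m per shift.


Formula: Efficiency% = (Actual output / Theoretical output) * 100
Efficiency% = (98 / 138) * 100
Efficiency% = 0.710145 * 100 = 71.0145% ≈ 71.0%

71.0%


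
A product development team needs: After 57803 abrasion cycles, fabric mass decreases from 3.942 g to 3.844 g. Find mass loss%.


Formula: Mass loss% = ((m_before - m_after) / m_before) * 100
Step 1: Mass loss = 3.942 - 3.844 = 0.098 g
Step 2: Ratio = 0.098 / 3.942 = 0.0248605
Step 3: Mass loss% = 0.0248605 * 100 = 2.48605% ≈ 2.49%

2.49%


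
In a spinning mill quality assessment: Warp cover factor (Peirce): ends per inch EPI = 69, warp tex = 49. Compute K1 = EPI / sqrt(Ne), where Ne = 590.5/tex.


Formula: K1 = EPI / sqrt(Ne), with Ne = 590.5 / tex_warp
Step 1: Ne = 590.5 / 49 = 12.051
Step 2: sqrt(Ne) = sqrt(12.051) = 3.4715
Step 3: K1 = 69 / 3.4715 = 19.9

19.9


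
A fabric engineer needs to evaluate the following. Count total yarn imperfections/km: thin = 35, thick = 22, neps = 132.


Formula: Total = thin places + thick places + neps
Total = 35 + 22 + 132
Total = 189 imperfections/km

189 imperfections/km


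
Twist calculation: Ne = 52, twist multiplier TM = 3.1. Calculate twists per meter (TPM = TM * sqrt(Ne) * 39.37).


Formula: TPM = TM * sqrt(Ne) * 39.37
Step 1: sqrt(Ne) = sqrt(52) = 7.2111
Step 2: TM * sqrt(Ne) = 3.1 * 7.2111 = 22.3544
Step 3: TPM = 22.3544 * 39.37 = 880 twists/m

880 twists/m


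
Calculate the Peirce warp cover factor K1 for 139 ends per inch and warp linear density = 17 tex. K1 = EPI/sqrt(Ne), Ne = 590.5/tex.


Formula: K1 = EPI / sqrt(Ne), with Ne = 590.5 / tex_warp
Step 1: Ne = 590.5 / 17 = 34.735
Step 2: sqrt(Ne) = sqrt(34.735) = 5.8936
Step 3: K1 = 139 / 5.8936 = 23.6

23.6


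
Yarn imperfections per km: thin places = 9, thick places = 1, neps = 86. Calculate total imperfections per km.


Formula: Total = thin places + thick places + neps
Total = 9 + 1 + 86
Total = 96 imperfections/km

96 imperfections/km


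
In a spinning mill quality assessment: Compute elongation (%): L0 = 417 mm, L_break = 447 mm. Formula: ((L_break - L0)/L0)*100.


Formula: Elongation (%) = ((L_break - L0) / L0) * 100
Step 1: Extension = 447 - 417 = 30 mm
Step 2: Elongation = (30 / 417) * 100
Step 3: Elongation = 0.071942 * 100 = 7.1942% ≈ 7.2%

7.2%


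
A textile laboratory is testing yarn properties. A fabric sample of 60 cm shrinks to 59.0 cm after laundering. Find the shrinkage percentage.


Formula: Shrinkage% = ((L_before - L_after) / L_before) * 100
Step 1: Shrinkage = 60 - 59.0 = 1.0 cm
Step 2: Shrinkage% = (1.0 / 60) * 100
Step 3: Shrinkage% = 0.016667 * 100 = 1.6667% ≈ 1.7%

1.7%


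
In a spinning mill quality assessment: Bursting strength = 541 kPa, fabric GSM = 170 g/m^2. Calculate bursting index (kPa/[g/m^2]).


Formula: Bursting Index = Bursting Strength / Fabric GSM
BI = 541 kPa / 170 g/m^2
BI = 3.182 kPa/(g/m^2)

3.182 kPa/(g/m^2)


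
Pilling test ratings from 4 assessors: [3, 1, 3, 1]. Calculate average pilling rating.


Formula: Mean = sum / count
Sum = 3 + 1 + 3 + 1 = 8
Mean = 8 / 4 = 2.0

2.0


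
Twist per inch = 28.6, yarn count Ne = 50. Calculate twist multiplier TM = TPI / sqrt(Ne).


Formula: TM = TPI / sqrt(Ne)
Step 1: sqrt(Ne) = sqrt(50) = 7.0711
Step 2: TM = 28.6 / 7.0711 = 4.04

4.04 TM


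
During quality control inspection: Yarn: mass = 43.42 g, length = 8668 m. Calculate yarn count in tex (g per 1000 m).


Formula: Tex = (mass_g / length_m) * 1000
Substituting: Tex = (43.42 / 8668) * 1000
Intermediate: 43.42 / 8668 = 0.00500923 g/m
Tex = 0.00500923 * 1000 = 5.01 tex

5.01 tex


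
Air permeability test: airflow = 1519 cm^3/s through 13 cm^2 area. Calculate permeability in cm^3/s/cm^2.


Formula: Air Permeability = Airflow / Test Area
AP = 1519 cm^3/s / 13 cm^2
AP = 116.8 cm^3/s/cm^2

116.8 cm^3/s/cm^2


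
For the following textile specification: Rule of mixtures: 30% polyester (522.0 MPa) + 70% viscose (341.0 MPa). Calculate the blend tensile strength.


Formula: Blend property = (fraction_A * property_A) + (fraction_B * property_B)
Step 1: Contribution A = 30/100 * 522.0 MPa = 156.6 MPa
Step 2: Contribution B = 70/100 * 341.0 MPa = 238.7 MPa
Step 3: Blend tensile strength = 156.6 + 238.7 = 395.3 MPa

395.3 MPa


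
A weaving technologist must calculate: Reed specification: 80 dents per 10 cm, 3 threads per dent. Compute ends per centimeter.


Formula: EPC = (dents per 10 cm * ends per dent) / 10
Step 1: Total ends per 10 cm = 80 * 3 = 240
Step 2: EPC = 240 / 10 = 24.0 ends/cm

24.0 ends/cm


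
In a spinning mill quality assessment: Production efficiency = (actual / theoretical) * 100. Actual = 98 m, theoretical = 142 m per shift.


Formula: Efficiency% = (Actual output / Theoretical output) * 100
Efficiency% = (98 / 142) * 100
Efficiency% = 0.690141 * 100 = 69.0141% ≈ 69.0%

69.0%


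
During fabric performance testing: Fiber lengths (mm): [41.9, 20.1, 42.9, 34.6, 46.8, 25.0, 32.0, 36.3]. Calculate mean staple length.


Formula: Mean = sum of lengths / count
Sum = 41.9 + 20.1 + 42.9 + 34.6 + 46.8 + 25.0 + 32.0 + 36.3
Sum = 279.6 mm
Mean = 279.6 / 8 = 34.95 mm

34.95 mm


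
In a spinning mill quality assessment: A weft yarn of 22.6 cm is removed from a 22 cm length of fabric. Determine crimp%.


Formula: Crimp% = ((L_yarn - L_fabric) / L_fabric) * 100
Step 1: Extension = 22.6 - 22 = 0.6 cm
Step 2: Crimp% = (0.6 / 22) * 100
Step 3: Crimp% = 0.027273 * 100 = 2.7273% ≈ 2.7%

2.7%


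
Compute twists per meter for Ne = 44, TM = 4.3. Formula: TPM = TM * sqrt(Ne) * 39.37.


Formula: TPM = TM * sqrt(Ne) * 39.37
Step 1: sqrt(Ne) = sqrt(44) = 6.6332
Step 2: TM * sqrt(Ne) = 4.3 * 6.6332 = 28.5228
Step 3: TPM = 28.5228 * 39.37 = 1123 twists/m

1123 twists/m


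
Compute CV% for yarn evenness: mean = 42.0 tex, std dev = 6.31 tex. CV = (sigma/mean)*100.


Formula: CV% = (standard deviation / mean) * 100
Step 1: Ratio = 6.31 / 42.0 = 0.150238
Step 2: CV% = 0.150238 * 100 = 15.0238% ≈ 15.0%

15.0%


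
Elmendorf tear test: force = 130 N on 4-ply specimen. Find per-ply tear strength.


Formula: Per-ply strength = Total force / Number of plies
Per-ply = 130 N / 4
Per-ply = 32.5 N

32.5 N


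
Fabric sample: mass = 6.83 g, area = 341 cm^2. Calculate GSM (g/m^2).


Formula: GSM = mass_g / area_m2
Step 1: Convert area: 341 cm^2 = 341 / 10000 = 0.0341 m^2
Step 2: GSM = 6.83 g / 0.0341 m^2 = 200.3 g/m^2

200.3 g/m^2


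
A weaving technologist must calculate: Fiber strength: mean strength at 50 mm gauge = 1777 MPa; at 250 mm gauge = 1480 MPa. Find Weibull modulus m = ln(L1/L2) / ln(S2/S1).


Formula: m = ln(L1/L2) / ln(S2/S1)
Step 1: ln(L1/L2) = ln(50/250) = -1.60944
Step 2: S2/S1 = 1480/1777 = 0.83286
Step 3: ln(S2/S1) = ln(0.83286) = -0.18289
Step 4: m = -1.60944 / -0.18289 = 8.80

8.80 (Weibull m)


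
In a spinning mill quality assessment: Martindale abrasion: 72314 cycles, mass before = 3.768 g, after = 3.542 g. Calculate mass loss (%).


Formula: Mass loss% = ((m_before - m_after) / m_before) * 100
Step 1: Mass loss = 3.768 - 3.542 = 0.226 g
Step 2: Ratio = 0.226 / 3.768 = 0.0599788
Step 3: Mass loss% = 0.0599788 * 100 = 5.99788% ≈ 6.00%

6.00%


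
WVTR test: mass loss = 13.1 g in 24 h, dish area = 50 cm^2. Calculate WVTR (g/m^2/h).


Formula: WVTR = mass_loss / (area * time)
Step 1: Convert area: 50 cm^2 = 0.005 m^2
Step 2: WVTR = 13.1 g / (0.005 m^2 * 24 h)
Step 3: WVTR = 13.1 / 0.12 = 109.2 g/m^2/h

109.2 g/m^2/h


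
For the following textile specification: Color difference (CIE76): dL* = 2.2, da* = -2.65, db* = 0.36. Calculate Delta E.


Formula: Delta E = sqrt(dL*^2 + da*^2 + db*^2)
Step 1: dL*^2 = 2.2^2 = 4.84
Step 2: da*^2 = (-2.65)^2 = 7.0225
Step 3: db*^2 = 0.36^2 = 0.1296
Step 4: Sum = 4.84 + 7.0225 + 0.1296 = 11.9921
Step 5: Delta E = sqrt(11.9921) = 3.46

3.46 Delta E


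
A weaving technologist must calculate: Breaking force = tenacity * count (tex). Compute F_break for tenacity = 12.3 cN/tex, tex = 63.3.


Formula: Breaking force = Tenacity * Linear density
F = 12.3 cN/tex * 63.3 tex
F = 778.59 cN

778.59 cN


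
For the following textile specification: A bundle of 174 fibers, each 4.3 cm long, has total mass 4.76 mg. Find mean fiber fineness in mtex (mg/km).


Formula: fineness (mtex) = mass (mg) / total length (km) = (mass_mg / total_length_m) * 1000
Step 1: Convert fiber length: 4.3 cm = 0.043 m
Step 2: Total fiber length = 174 * 0.043 = 7.482 m
Step 3: Linear density = 4.76 mg / 7.482 m = 0.6362 mg/m
Step 4: fineness = 0.6362 * 1000 = 636.2 mtex

636.2 mtex


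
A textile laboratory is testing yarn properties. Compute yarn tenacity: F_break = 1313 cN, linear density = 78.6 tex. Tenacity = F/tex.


Formula: Tenacity = Breaking force / Linear density
Tenacity = 1313 cN / 78.6 tex
Tenacity = 16.70 cN/tex

16.70 cN/tex


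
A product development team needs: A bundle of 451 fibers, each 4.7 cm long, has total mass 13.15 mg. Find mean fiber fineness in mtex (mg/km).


Formula: fineness (mtex) = mass (mg) / total length (km) = (mass_mg / total_length_m) * 1000
Step 1: Convert fiber length: 4.7 cm = 0.047 m
Step 2: Total fiber length = 451 * 0.047 = 21.197 m
Step 3: Linear density = 13.15 mg / 21.197 m = 0.6204 mg/m
Step 4: fineness = 0.6204 * 1000 = 620.4 mtex

620.4 mtex


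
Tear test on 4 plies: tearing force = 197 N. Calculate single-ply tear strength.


Formula: Per-ply strength = Total force / Number of plies
Per-ply = 197 N / 4
Per-ply = 49.25 N

49.25 N


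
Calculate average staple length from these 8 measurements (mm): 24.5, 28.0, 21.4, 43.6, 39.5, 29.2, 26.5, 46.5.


Formula: Mean = sum of lengths / count
Sum = 24.5 + 28.0 + 21.4 + 43.6 + 39.5 + 29.2 + 26.5 + 46.5
Sum = 259.2 mm
Mean = 259.2 / 8 = 32.40 mm

32.40 mm


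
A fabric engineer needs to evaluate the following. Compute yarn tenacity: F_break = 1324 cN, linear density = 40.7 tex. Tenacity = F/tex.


Formula: Tenacity = Breaking force / Linear density
Tenacity = 1324 cN / 40.7 tex
Tenacity = 32.53 cN/tex

32.53 cN/tex


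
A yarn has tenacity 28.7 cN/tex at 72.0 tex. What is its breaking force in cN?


Formula: Breaking force = Tenacity * Linear density
F = 28.7 cN/tex * 72.0 tex
F = 2066.40 cN

2066.40 cN


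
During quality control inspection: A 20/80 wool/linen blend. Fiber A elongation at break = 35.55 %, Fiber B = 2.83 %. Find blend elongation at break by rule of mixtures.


Formula: Blend property = (fraction_A * property_A) + (fraction_B * property_B)
Step 1: Contribution A = 20/100 * 35.55 % = 7.11 %
Step 2: Contribution B = 80/100 * 2.83 % = 2.264 %
Step 3: Blend elongation at break = 7.11 + 2.264 = 9.374 %

9.374 %


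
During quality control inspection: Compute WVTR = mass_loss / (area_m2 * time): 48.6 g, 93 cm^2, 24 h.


Formula: WVTR = mass_loss / (area * time)
Step 1: Convert area: 93 cm^2 = 0.0093 m^2
Step 2: WVTR = 48.6 g / (0.0093 m^2 * 24 h)
Step 3: WVTR = 48.6 / 0.2232 = 217.7 g/m^2/h

217.7 g/m^2/h


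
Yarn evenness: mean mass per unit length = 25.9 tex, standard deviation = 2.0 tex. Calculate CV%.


Formula: CV% = (standard deviation / mean) * 100
Step 1: Ratio = 2.0 / 25.9 = 0.07722
Step 2: CV% = 0.07722 * 100 = 7.722% ≈ 7.7%

7.7%


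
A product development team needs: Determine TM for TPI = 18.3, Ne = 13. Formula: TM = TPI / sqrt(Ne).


Formula: TM = TPI / sqrt(Ne)
Step 1: sqrt(Ne) = sqrt(13) = 3.6056
Step 2: TM = 18.3 / 3.6056 = 5.08

5.08 TM


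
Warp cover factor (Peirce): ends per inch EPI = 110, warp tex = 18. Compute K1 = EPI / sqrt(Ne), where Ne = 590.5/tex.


Formula: K1 = EPI / sqrt(Ne), with Ne = 590.5 / tex_warp
Step 1: Ne = 590.5 / 18 = 32.806
Step 2: sqrt(Ne) = sqrt(32.806) = 5.7277
Step 3: K1 = 110 / 5.7277 = 19.2

19.2


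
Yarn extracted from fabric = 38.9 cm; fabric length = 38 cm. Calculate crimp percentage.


Formula: Crimp% = ((L_yarn - L_fabric) / L_fabric) * 100
Step 1: Extension = 38.9 - 38 = 0.9 cm
Step 2: Crimp% = (0.9 / 38) * 100
Step 3: Crimp% = 0.023684 * 100 = 2.3684% ≈ 2.4%

2.4%


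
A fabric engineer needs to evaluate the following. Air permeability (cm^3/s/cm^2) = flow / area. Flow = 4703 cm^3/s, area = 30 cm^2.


Formula: Air Permeability = Airflow / Test Area
AP = 4703 cm^3/s / 30 cm^2
AP = 156.8 cm^3/s/cm^2

156.8 cm^3/s/cm^2


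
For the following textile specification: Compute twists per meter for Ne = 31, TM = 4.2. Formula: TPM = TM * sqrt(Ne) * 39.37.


Formula: TPM = TM * sqrt(Ne) * 39.37
Step 1: sqrt(Ne) = sqrt(31) = 5.5678
Step 2: TM * sqrt(Ne) = 4.2 * 5.5678 = 23.3848
Step 3: TPM = 23.3848 * 39.37 = 921 twists/m

921 twists/m


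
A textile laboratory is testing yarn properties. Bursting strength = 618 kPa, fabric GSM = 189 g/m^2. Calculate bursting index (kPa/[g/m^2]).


Formula: Bursting Index = Bursting Strength / Fabric GSM
BI = 618 kPa / 189 g/m^2
BI = 3.270 kPa/(g/m^2)

3.270 kPa/(g/m^2)


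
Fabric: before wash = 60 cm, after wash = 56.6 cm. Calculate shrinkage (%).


Formula: Shrinkage% = ((L_before - L_after) / L_before) * 100
Step 1: Shrinkage = 60 - 56.6 = 3.4 cm
Step 2: Shrinkage% = (3.4 / 60) * 100
Step 3: Shrinkage% = 0.056667 * 100 = 5.6667% ≈ 5.7%

5.7%


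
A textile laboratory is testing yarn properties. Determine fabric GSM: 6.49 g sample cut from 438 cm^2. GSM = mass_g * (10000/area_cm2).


Formula: GSM = mass_g / area_m2
Step 1: Convert area: 438 cm^2 = 438 / 10000 = 0.0438 m^2
Step 2: GSM = 6.49 g / 0.0438 m^2 = 148.2 g/m^2

148.2 g/m^2


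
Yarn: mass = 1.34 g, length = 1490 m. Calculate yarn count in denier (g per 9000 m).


Formula: den = (mass_g / length_m) * 9000
Substituting: den = (1.34 / 1490) * 9000
Intermediate: 1.34 / 1490 = 0.00089933 g/m
den = 0.00089933 * 9000 = 8.1 denier

8.1 denier


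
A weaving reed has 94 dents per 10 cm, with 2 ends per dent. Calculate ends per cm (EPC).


Formula: EPC = (dents per 10 cm * ends per dent) / 10
Step 1: Total ends per 10 cm = 94 * 2 = 188
Step 2: EPC = 188 / 10 = 18.8 ends/cm

18.8 ends/cm


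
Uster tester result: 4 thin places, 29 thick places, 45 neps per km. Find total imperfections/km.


Formula: Total = thin places + thick places + neps
Total = 4 + 29 + 45
Total = 78 imperfections/km

78 imperfections/km


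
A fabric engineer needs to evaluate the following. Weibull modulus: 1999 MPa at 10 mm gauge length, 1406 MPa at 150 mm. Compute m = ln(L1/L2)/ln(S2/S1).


Formula: m = ln(L1/L2) / ln(S2/S1)
Step 1: ln(L1/L2) = ln(10/150) = -2.70805
Step 2: S2/S1 = 1406/1999 = 0.70335
Step 3: ln(S2/S1) = ln(0.70335) = -0.35190
Step 4: m = -2.70805 / -0.35190 = 7.70

7.70 (Weibull m)


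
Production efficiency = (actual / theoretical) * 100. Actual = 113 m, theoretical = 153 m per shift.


Formula: Efficiency% = (Actual output / Theoretical output) * 100
Efficiency% = (113 / 153) * 100
Efficiency% = 0.738562 * 100 = 73.8562% ≈ 73.9%

73.9%


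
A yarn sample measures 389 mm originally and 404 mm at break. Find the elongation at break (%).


Formula: Elongation (%) = ((L_break - L0) / L0) * 100
Step 1: Extension = 404 - 389 = 15 mm
Step 2: Elongation = (15 / 389) * 100
Step 3: Elongation = 0.03856 * 100 = 3.856% ≈ 3.9%

3.9%


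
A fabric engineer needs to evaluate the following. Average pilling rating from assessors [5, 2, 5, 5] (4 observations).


Formula: Mean = sum / count
Sum = 5 + 2 + 5 + 5 = 17
Mean = 17 / 4 = 4.3

4.3


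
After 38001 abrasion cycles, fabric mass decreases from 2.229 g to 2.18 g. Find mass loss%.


Formula: Mass loss% = ((m_before - m_after) / m_before) * 100
Step 1: Mass loss = 2.229 - 2.18 = 0.049 g
Step 2: Ratio = 0.049 / 2.229 = 0.021983
Step 3: Mass loss% = 0.021983 * 100 = 2.1983% ≈ 2.20%

2.20%


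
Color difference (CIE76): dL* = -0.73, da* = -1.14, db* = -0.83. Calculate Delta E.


Formula: Delta E = sqrt(dL*^2 + da*^2 + db*^2)
Step 1: dL*^2 = (-0.73)^2 = 0.5329
Step 2: da*^2 = (-1.14)^2 = 1.2996
Step 3: db*^2 = (-0.83)^2 = 0.6889
Step 4: Sum = 0.5329 + 1.2996 + 0.6889 = 2.5214
Step 5: Delta E = sqrt(2.5214) = 1.59

1.59 Delta E


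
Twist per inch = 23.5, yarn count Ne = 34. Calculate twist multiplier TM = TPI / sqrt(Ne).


Formula: TM = TPI / sqrt(Ne)
Step 1: sqrt(Ne) = sqrt(34) = 5.831
Step 2: TM = 23.5 / 5.831 = 4.03

4.03 TM


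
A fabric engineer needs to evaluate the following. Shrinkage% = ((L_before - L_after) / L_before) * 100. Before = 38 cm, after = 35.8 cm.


Formula: Shrinkage% = ((L_before - L_after) / L_before) * 100
Step 1: Shrinkage = 38 - 35.8 = 2.2 cm
Step 2: Shrinkage% = (2.2 / 38) * 100
Step 3: Shrinkage% = 0.057895 * 100 = 5.7895% ≈ 5.8%

5.8%


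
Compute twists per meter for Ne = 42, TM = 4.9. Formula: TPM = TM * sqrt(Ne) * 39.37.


Formula: TPM = TM * sqrt(Ne) * 39.37
Step 1: sqrt(Ne) = sqrt(42) = 6.4807
Step 2: TM * sqrt(Ne) = 4.9 * 6.4807 = 31.7554
Step 3: TPM = 31.7554 * 39.37 = 1250 twists/m

1250 twists/m


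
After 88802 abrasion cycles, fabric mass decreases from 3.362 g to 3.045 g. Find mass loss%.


Formula: Mass loss% = ((m_before - m_after) / m_before) * 100
Step 1: Mass loss = 3.362 - 3.045 = 0.317 g
Step 2: Ratio = 0.317 / 3.362 = 0.0942891
Step 3: Mass loss% = 0.0942891 * 100 = 9.42891% ≈ 9.43%

9.43%


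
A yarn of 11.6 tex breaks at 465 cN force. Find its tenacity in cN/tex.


Formula: Tenacity = Breaking force / Linear density
Tenacity = 465 cN / 11.6 tex
Tenacity = 40.09 cN/tex

40.09 cN/tex


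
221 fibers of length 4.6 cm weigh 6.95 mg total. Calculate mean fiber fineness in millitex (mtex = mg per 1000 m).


Formula: fineness (mtex) = mass (mg) / total length (km) = (mass_mg / total_length_m) * 1000
Step 1: Convert fiber length: 4.6 cm = 0.046 m
Step 2: Total fiber length = 221 * 0.046 = 10.166 m
Step 3: Linear density = 6.95 mg / 10.166 m = 0.6837 mg/m
Step 4: fineness = 0.6837 * 1000 = 683.7 mtex

683.7 mtex


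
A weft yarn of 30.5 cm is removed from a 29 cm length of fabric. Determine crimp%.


Formula: Crimp% = ((L_yarn - L_fabric) / L_fabric) * 100
Step 1: Extension = 30.5 - 29 = 1.5 cm
Step 2: Crimp% = (1.5 / 29) * 100
Step 3: Crimp% = 0.051724 * 100 = 5.1724% ≈ 5.2%

5.2%


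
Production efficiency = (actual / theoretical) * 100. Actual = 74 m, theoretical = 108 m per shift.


Formula: Efficiency% = (Actual output / Theoretical output) * 100
Efficiency% = (74 / 108) * 100
Efficiency% = 0.685185 * 100 = 68.5185% ≈ 68.5%

68.5%


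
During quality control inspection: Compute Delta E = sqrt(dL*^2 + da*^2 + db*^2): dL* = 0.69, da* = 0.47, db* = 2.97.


Formula: Delta E = sqrt(dL*^2 + da*^2 + db*^2)
Step 1: dL*^2 = 0.69^2 = 0.4761
Step 2: da*^2 = 0.47^2 = 0.2209
Step 3: db*^2 = 2.97^2 = 8.8209
Step 4: Sum = 0.4761 + 0.2209 + 8.8209 = 9.5179
Step 5: Delta E = sqrt(9.5179) = 3.09

3.09 Delta E


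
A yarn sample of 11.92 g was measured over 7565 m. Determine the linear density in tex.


Formula: Tex = (mass_g / length_m) * 1000
Substituting: Tex = (11.92 / 7565) * 1000
Intermediate: 11.92 / 7565 = 0.00157568 g/m
Tex = 0.00157568 * 1000 = 1.58 tex

1.58 tex


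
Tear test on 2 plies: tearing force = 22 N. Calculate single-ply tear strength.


Formula: Per-ply strength = Total force / Number of plies
Per-ply = 22 N / 2
Per-ply = 11 N

11 N


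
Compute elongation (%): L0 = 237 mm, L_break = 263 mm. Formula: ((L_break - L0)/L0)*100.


Formula: Elongation (%) = ((L_break - L0) / L0) * 100
Step 1: Extension = 263 - 237 = 26 mm
Step 2: Elongation = (26 / 237) * 100
Step 3: Elongation = 0.109705 * 100 = 10.9705% ≈ 11.0%

11.0%


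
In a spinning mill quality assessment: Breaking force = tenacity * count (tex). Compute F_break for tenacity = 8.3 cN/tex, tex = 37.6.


Formula: Breaking force = Tenacity * Linear density
F = 8.3 cN/tex * 37.6 tex
F = 312.08 cN

312.08 cN


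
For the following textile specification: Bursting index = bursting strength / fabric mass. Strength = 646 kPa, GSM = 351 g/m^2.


Formula: Bursting Index = Bursting Strength / Fabric GSM
BI = 646 kPa / 351 g/m^2
BI = 1.840 kPa/(g/m^2)

1.840 kPa/(g/m^2)


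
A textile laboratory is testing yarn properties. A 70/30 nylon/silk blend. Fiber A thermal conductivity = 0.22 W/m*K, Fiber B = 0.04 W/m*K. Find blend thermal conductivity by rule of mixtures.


Formula: Blend property = (fraction_A * property_A) + (fraction_B * property_B)
Step 1: Contribution A = 70/100 * 0.22 W/m*K = 0.154 W/m*K
Step 2: Contribution B = 30/100 * 0.04 W/m*K = 0.012 W/m*K
Step 3: Blend thermal conductivity = 0.154 + 0.012 = 0.166 W/m*K

0.166 W/m*K


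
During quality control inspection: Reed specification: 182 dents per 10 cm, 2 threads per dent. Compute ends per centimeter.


Formula: EPC = (dents per 10 cm * ends per dent) / 10
Step 1: Total ends per 10 cm = 182 * 2 = 364
Step 2: EPC = 364 / 10 = 36.4 ends/cm

36.4 ends/cm


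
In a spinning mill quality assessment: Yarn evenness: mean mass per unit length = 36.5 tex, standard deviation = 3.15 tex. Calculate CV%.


Formula: CV% = (standard deviation / mean) * 100
Step 1: Ratio = 3.15 / 36.5 = 0.086301
Step 2: CV% = 0.086301 * 100 = 8.6301% ≈ 8.6%

8.6%


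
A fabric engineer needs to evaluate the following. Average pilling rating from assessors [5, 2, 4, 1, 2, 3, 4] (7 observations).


Formula: Mean = sum / count
Sum = 5 + 2 + 4 + 1 + 2 + 3 + 4 = 21
Mean = 21 / 7 = 3.0

3.0


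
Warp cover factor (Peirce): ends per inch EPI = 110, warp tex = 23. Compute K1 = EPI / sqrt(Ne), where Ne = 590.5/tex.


Formula: K1 = EPI / sqrt(Ne), with Ne = 590.5 / tex_warp
Step 1: Ne = 590.5 / 23 = 25.674
Step 2: sqrt(Ne) = sqrt(25.674) = 5.067
Step 3: K1 = 110 / 5.067 = 21.7

21.7


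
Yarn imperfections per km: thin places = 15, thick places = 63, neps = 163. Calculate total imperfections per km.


Formula: Total = thin places + thick places + neps
Total = 15 + 63 + 163
Total = 241 imperfections/km

241 imperfections/km


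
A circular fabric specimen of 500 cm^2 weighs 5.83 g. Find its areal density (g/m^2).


Formula: GSM = mass_g / area_m2
Step 1: Convert area: 500 cm^2 = 500 / 10000 = 0.05 m^2
Step 2: GSM = 5.83 g / 0.05 m^2 = 116.6 g/m^2

116.6 g/m^2


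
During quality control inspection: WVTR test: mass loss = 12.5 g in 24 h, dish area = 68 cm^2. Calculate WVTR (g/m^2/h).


Formula: WVTR = mass_loss / (area * time)
Step 1: Convert area: 68 cm^2 = 0.0068 m^2
Step 2: WVTR = 12.5 g / (0.0068 m^2 * 24 h)
Step 3: WVTR = 12.5 / 0.1632 = 76.6 g/m^2/h

76.6 g/m^2/h


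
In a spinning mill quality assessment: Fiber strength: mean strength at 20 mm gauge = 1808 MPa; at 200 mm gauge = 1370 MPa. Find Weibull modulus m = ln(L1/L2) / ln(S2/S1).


Formula: m = ln(L1/L2) / ln(S2/S1)
Step 1: ln(L1/L2) = ln(20/200) = -2.30259
Step 2: S2/S1 = 1370/1808 = 0.75774
Step 3: ln(S2/S1) = ln(0.75774) = -0.27741
Step 4: m = -2.30259 / -0.27741 = 8.30

8.30 (Weibull m)


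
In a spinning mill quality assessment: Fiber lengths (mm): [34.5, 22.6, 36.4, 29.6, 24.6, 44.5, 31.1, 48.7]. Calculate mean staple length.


Formula: Mean = sum of lengths / count
Sum = 34.5 + 22.6 + 36.4 + 29.6 + 24.6 + 44.5 + 31.1 + 48.7
Sum = 272.0 mm
Mean = 272.0 / 8 = 34.00 mm

34.00 mm


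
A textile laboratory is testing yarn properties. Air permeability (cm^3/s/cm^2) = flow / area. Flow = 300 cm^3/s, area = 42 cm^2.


Formula: Air Permeability = Airflow / Test Area
AP = 300 cm^3/s / 42 cm^2
AP = 7.1 cm^3/s/cm^2

7.1 cm^3/s/cm^2


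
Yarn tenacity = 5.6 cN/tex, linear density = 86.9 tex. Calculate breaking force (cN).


Formula: Breaking force = Tenacity * Linear density
F = 5.6 cN/tex * 86.9 tex
F = 486.64 cN

486.64 cN


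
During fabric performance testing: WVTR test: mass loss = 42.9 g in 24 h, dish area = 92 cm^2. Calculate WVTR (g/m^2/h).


Formula: WVTR = mass_loss / (area * time)
Step 1: Convert area: 92 cm^2 = 0.0092 m^2
Step 2: WVTR = 42.9 g / (0.0092 m^2 * 24 h)
Step 3: WVTR = 42.9 / 0.2208 = 194.3 g/m^2/h

194.3 g/m^2/h


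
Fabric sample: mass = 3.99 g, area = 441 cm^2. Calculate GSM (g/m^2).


Formula: GSM = mass_g / area_m2
Step 1: Convert area: 441 cm^2 = 441 / 10000 = 0.0441 m^2
Step 2: GSM = 3.99 g / 0.0441 m^2 = 90.5 g/m^2

90.5 g/m^2


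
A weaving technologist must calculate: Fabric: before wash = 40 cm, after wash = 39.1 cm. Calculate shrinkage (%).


Formula: Shrinkage% = ((L_before - L_after) / L_before) * 100
Step 1: Shrinkage = 40 - 39.1 = 0.9 cm
Step 2: Shrinkage% = (0.9 / 40) * 100
Step 3: Shrinkage% = 0.0225 * 100 = 2.25% ≈ 2.3%

2.3%


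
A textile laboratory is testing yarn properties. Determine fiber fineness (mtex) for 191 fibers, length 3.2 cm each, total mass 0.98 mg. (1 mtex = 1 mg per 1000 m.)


Formula: fineness (mtex) = mass (mg) / total length (km) = (mass_mg / total_length_m) * 1000
Step 1: Convert fiber length: 3.2 cm = 0.032 m
Step 2: Total fiber length = 191 * 0.032 = 6.112 m
Step 3: Linear density = 0.98 mg / 6.112 m = 0.1603 mg/m
Step 4: fineness = 0.1603 * 1000 = 160.3 mtex

160.3 mtex


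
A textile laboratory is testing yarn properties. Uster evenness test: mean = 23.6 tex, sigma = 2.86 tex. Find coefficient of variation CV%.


Formula: CV% = (standard deviation / mean) * 100
Step 1: Ratio = 2.86 / 23.6 = 0.121186
Step 2: CV% = 0.121186 * 100 = 12.1186% ≈ 12.1%

12.1%


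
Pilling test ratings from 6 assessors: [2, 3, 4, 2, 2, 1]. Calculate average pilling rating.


Formula: Mean = sum / count
Sum = 2 + 3 + 4 + 2 + 2 + 1 = 14
Mean = 14 / 6 = 2.3

2.3


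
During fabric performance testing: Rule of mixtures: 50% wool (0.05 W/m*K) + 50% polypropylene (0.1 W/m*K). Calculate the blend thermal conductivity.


Formula: Blend property = (fraction_A * property_A) + (fraction_B * property_B)
Step 1: Contribution A = 50/100 * 0.05 W/m*K = 0.025 W/m*K
Step 2: Contribution B = 50/100 * 0.1 W/m*K = 0.05 W/m*K
Step 3: Blend thermal conductivity = 0.025 + 0.05 = 0.075 W/m*K

0.075 W/m*K


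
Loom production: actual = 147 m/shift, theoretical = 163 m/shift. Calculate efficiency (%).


Formula: Efficiency% = (Actual output / Theoretical output) * 100
Efficiency% = (147 / 163) * 100
Efficiency% = 0.90184 * 100 = 90.184% ≈ 90.2%

90.2%


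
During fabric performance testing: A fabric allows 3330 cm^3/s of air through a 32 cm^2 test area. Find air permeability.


Formula: Air Permeability = Airflow / Test Area
AP = 3330 cm^3/s / 32 cm^2
AP = 104.1 cm^3/s/cm^2

104.1 cm^3/s/cm^2


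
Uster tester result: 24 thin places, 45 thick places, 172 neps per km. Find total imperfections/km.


Formula: Total = thin places + thick places + neps
Total = 24 + 45 + 172
Total = 241 imperfections/km

241 imperfections/km


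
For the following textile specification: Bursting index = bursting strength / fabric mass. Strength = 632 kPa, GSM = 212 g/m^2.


Formula: Bursting Index = Bursting Strength / Fabric GSM
BI = 632 kPa / 212 g/m^2
BI = 2.981 kPa/(g/m^2)

2.981 kPa/(g/m^2)


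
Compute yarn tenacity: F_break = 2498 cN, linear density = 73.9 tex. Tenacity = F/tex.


Formula: Tenacity = Breaking force / Linear density
Tenacity = 2498 cN / 73.9 tex
Tenacity = 33.80 cN/tex

33.80 cN/tex


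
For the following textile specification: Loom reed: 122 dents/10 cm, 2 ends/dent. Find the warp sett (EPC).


Formula: EPC = (dents per 10 cm * ends per dent) / 10
Step 1: Total ends per 10 cm = 122 * 2 = 244
Step 2: EPC = 244 / 10 = 24.4 ends/cm

24.4 ends/cm


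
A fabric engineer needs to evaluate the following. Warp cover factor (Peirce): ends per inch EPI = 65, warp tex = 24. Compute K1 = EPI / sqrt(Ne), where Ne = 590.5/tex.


Formula: K1 = EPI / sqrt(Ne), with Ne = 590.5 / tex_warp
Step 1: Ne = 590.5 / 24 = 24.604
Step 2: sqrt(Ne) = sqrt(24.604) = 4.9602
Step 3: K1 = 65 / 4.9602 = 13.1

13.1


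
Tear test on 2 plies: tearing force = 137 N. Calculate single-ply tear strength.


Formula: Per-ply strength = Total force / Number of plies
Per-ply = 137 N / 2
Per-ply = 68.5 N

68.5 N


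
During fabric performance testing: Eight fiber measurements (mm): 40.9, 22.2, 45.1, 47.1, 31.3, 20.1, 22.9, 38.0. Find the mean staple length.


Formula: Mean = sum of lengths / count
Sum = 40.9 + 22.2 + 45.1 + 47.1 + 31.3 + 20.1 + 22.9 + 38.0
Sum = 267.6 mm
Mean = 267.6 / 8 = 33.45 mm

33.45 mm


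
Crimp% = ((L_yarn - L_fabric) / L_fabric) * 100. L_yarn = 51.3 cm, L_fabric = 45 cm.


Formula: Crimp% = ((L_yarn - L_fabric) / L_fabric) * 100
Step 1: Extension = 51.3 - 45 = 6.3 cm
Step 2: Crimp% = (6.3 / 45) * 100
Step 3: Crimp% = 0.14 * 100 = 14.0%

14.0%


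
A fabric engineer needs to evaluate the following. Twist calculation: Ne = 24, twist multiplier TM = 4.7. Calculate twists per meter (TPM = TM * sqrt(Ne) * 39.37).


Formula: TPM = TM * sqrt(Ne) * 39.37
Step 1: sqrt(Ne) = sqrt(24) = 4.899
Step 2: TM * sqrt(Ne) = 4.7 * 4.899 = 23.0253
Step 3: TPM = 23.0253 * 39.37 = 907 twists/m

907 twists/m


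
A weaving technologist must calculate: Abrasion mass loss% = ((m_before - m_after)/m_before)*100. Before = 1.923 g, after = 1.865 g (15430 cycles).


Formula: Mass loss% = ((m_before - m_after) / m_before) * 100
Step 1: Mass loss = 1.923 - 1.865 = 0.058 g
Step 2: Ratio = 0.058 / 1.923 = 0.0301612
Step 3: Mass loss% = 0.0301612 * 100 = 3.01612% ≈ 3.02%

3.02%


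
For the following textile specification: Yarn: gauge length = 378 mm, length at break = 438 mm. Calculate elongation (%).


Formula: Elongation (%) = ((L_break - L0) / L0) * 100
Step 1: Extension = 438 - 378 = 60 mm
Step 2: Elongation = (60 / 378) * 100
Step 3: Elongation = 0.15873 * 100 = 15.873% ≈ 15.9%

15.9%


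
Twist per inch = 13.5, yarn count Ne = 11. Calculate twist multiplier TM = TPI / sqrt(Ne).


Formula: TM = TPI / sqrt(Ne)
Step 1: sqrt(Ne) = sqrt(11) = 3.3166
Step 2: TM = 13.5 / 3.3166 = 4.07

4.07 TM


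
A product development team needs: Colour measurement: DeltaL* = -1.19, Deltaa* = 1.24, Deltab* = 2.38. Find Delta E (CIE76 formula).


Formula: Delta E = sqrt(dL*^2 + da*^2 + db*^2)
Step 1: dL*^2 = (-1.19)^2 = 1.4161
Step 2: da*^2 = 1.24^2 = 1.5376
Step 3: db*^2 = 2.38^2 = 5.6644
Step 4: Sum = 1.4161 + 1.5376 + 5.6644 = 8.6181
Step 5: Delta E = sqrt(8.6181) = 2.94

2.94 Delta E


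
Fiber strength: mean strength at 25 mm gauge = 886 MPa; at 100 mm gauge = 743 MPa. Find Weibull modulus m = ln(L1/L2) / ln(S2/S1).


Formula: m = ln(L1/L2) / ln(S2/S1)
Step 1: ln(L1/L2) = ln(25/100) = -1.38629
Step 2: S2/S1 = 743/886 = 0.8386
Step 3: ln(S2/S1) = ln(0.8386) = -0.17602
Step 4: m = -1.38629 / -0.17602 = 7.88

7.88 (Weibull m)


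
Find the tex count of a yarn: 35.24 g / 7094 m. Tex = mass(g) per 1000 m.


Formula: Tex = (mass_g / length_m) * 1000
Substituting: Tex = (35.24 / 7094) * 1000
Intermediate: 35.24 / 7094 = 0.00496758 g/m
Tex = 0.00496758 * 1000 = 4.97 tex

4.97 tex


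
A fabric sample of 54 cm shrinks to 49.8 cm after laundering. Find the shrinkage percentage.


Formula: Shrinkage% = ((L_before - L_after) / L_before) * 100
Step 1: Shrinkage = 54 - 49.8 = 4.2 cm
Step 2: Shrinkage% = (4.2 / 54) * 100
Step 3: Shrinkage% = 0.077778 * 100 = 7.7778% ≈ 7.8%

7.8%


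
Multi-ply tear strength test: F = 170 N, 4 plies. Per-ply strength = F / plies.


Formula: Per-ply strength = Total force / Number of plies
Per-ply = 170 N / 4
Per-ply = 42.5 N

42.5 N


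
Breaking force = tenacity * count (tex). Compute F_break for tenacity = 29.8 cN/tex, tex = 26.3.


Formula: Breaking force = Tenacity * Linear density
F = 29.8 cN/tex * 26.3 tex
F = 783.74 cN

783.74 cN


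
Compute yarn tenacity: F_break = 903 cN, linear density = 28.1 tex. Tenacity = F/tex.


Formula: Tenacity = Breaking force / Linear density
Tenacity = 903 cN / 28.1 tex
Tenacity = 32.14 cN/tex

32.14 cN/tex


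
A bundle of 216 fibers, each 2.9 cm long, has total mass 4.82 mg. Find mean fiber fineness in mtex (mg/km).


Formula: fineness (mtex) = mass (mg) / total length (km) = (mass_mg / total_length_m) * 1000
Step 1: Convert fiber length: 2.9 cm = 0.029 m
Step 2: Total fiber length = 216 * 0.029 = 6.264 m
Step 3: Linear density = 4.82 mg / 6.264 m = 0.7695 mg/m
Step 4: fineness = 0.7695 * 1000 = 769.5 mtex

769.5 mtex


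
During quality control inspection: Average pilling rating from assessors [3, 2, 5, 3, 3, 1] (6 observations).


Formula: Mean = sum / count
Sum = 3 + 2 + 5 + 3 + 3 + 1 = 17
Mean = 17 / 6 = 2.8

2.8


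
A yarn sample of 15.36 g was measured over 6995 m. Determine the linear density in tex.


Formula: Tex = (mass_g / length_m) * 1000
Substituting: Tex = (15.36 / 6995) * 1000
Intermediate: 15.36 / 6995 = 0.00219585 g/m
Tex = 0.00219585 * 1000 = 2.20 tex

2.20 tex


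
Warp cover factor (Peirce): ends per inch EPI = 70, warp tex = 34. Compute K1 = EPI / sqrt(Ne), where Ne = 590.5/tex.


Formula: K1 = EPI / sqrt(Ne), with Ne = 590.5 / tex_warp
Step 1: Ne = 590.5 / 34 = 17.368
Step 2: sqrt(Ne) = sqrt(17.368) = 4.1675
Step 3: K1 = 70 / 4.1675 = 16.8

16.8


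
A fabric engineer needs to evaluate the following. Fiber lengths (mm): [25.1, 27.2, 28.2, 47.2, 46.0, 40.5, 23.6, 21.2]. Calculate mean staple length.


Formula: Mean = sum of lengths / count
Sum = 25.1 + 27.2 + 28.2 + 47.2 + 46.0 + 40.5 + 23.6 + 21.2
Sum = 259.0 mm
Mean = 259.0 / 8 = 32.38 mm

32.38 mm


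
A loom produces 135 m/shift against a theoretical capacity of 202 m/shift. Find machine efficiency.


Formula: Efficiency% = (Actual output / Theoretical output) * 100
Efficiency% = (135 / 202) * 100
Efficiency% = 0.668317 * 100 = 66.8317% ≈ 66.8%

66.8%


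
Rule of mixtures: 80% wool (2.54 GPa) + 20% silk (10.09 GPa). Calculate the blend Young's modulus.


Formula: Blend property = (fraction_A * property_A) + (fraction_B * property_B)
Step 1: Contribution A = 80/100 * 2.54 GPa = 2.032 GPa
Step 2: Contribution B = 20/100 * 10.09 GPa = 2.018 GPa
Step 3: Blend Young's modulus = 2.032 + 2.018 = 4.05 GPa

4.05 GPa


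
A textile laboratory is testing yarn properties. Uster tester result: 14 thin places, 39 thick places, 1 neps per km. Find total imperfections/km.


Formula: Total = thin places + thick places + neps
Total = 14 + 39 + 1
Total = 54 imperfections/km

54 imperfections/km


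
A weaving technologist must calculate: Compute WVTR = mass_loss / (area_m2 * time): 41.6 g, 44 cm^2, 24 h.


Formula: WVTR = mass_loss / (area * time)
Step 1: Convert area: 44 cm^2 = 0.0044 m^2
Step 2: WVTR = 41.6 g / (0.0044 m^2 * 24 h)
Step 3: WVTR = 41.6 / 0.1056 = 393.9 g/m^2/h

393.9 g/m^2/h


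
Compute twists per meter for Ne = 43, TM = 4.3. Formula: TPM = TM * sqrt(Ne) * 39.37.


Formula: TPM = TM * sqrt(Ne) * 39.37
Step 1: sqrt(Ne) = sqrt(43) = 6.5574
Step 2: TM * sqrt(Ne) = 4.3 * 6.5574 = 28.1968
Step 3: TPM = 28.1968 * 39.37 = 1110 twists/m

1110 twists/m


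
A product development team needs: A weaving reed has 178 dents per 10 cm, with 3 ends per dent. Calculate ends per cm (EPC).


Formula: EPC = (dents per 10 cm * ends per dent) / 10
Step 1: Total ends per 10 cm = 178 * 3 = 534
Step 2: EPC = 534 / 10 = 53.4 ends/cm

53.4 ends/cm


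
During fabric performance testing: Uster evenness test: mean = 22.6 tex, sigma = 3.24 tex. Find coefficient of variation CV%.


Formula: CV% = (standard deviation / mean) * 100
Step 1: Ratio = 3.24 / 22.6 = 0.143363
Step 2: CV% = 0.143363 * 100 = 14.3363% ≈ 14.3%

14.3%


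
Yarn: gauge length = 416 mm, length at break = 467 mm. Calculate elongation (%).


Formula: Elongation (%) = ((L_break - L0) / L0) * 100
Step 1: Extension = 467 - 416 = 51 mm
Step 2: Elongation = (51 / 416) * 100
Step 3: Elongation = 0.122596 * 100 = 12.2596% ≈ 12.3%

12.3%


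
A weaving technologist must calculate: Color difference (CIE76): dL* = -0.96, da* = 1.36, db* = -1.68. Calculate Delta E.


Formula: Delta E = sqrt(dL*^2 + da*^2 + db*^2)
Step 1: dL*^2 = (-0.96)^2 = 0.9216
Step 2: da*^2 = 1.36^2 = 1.8496
Step 3: db*^2 = (-1.68)^2 = 2.8224
Step 4: Sum = 0.9216 + 1.8496 + 2.8224 = 5.5936
Step 5: Delta E = sqrt(5.5936) = 2.37

2.37 Delta E


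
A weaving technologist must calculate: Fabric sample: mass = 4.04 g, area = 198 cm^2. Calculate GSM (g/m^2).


Formula: GSM = mass_g / area_m2
Step 1: Convert area: 198 cm^2 = 198 / 10000 = 0.0198 m^2
Step 2: GSM = 4.04 g / 0.0198 m^2 = 204.0 g/m^2

204.0 g/m^2


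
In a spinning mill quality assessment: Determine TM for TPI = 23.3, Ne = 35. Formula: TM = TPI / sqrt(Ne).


Formula: TM = TPI / sqrt(Ne)
Step 1: sqrt(Ne) = sqrt(35) = 5.9161
Step 2: TM = 23.3 / 5.9161 = 3.94

3.94 TM


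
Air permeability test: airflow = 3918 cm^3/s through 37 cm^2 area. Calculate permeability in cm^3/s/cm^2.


Formula: Air Permeability = Airflow / Test Area
AP = 3918 cm^3/s / 37 cm^2
AP = 105.9 cm^3/s/cm^2

105.9 cm^3/s/cm^2


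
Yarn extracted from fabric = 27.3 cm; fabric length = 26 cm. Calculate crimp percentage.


Formula: Crimp% = ((L_yarn - L_fabric) / L_fabric) * 100
Step 1: Extension = 27.3 - 26 = 1.3 cm
Step 2: Crimp% = (1.3 / 26) * 100
Step 3: Crimp% = 0.05 * 100 = 5.0%

5.0%


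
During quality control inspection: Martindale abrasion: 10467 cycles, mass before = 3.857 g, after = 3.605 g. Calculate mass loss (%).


Formula: Mass loss% = ((m_before - m_after) / m_before) * 100
Step 1: Mass loss = 3.857 - 3.605 = 0.252 g
Step 2: Ratio = 0.252 / 3.857 = 0.0653358
Step 3: Mass loss% = 0.0653358 * 100 = 6.53358% ≈ 6.53%

6.53%


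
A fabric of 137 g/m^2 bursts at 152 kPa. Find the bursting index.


Formula: Bursting Index = Bursting Strength / Fabric GSM
BI = 152 kPa / 137 g/m^2
BI = 1.109 kPa/(g/m^2)

1.109 kPa/(g/m^2)


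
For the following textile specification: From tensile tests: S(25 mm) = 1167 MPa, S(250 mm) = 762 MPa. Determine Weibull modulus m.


Formula: m = ln(L1/L2) / ln(S2/S1)
Step 1: ln(L1/L2) = ln(25/250) = -2.30259
Step 2: S2/S1 = 762/1167 = 0.65296
Step 3: ln(S2/S1) = ln(0.65296) = -0.42624
Step 4: m = -2.30259 / -0.42624 = 5.40

5.40 (Weibull m)


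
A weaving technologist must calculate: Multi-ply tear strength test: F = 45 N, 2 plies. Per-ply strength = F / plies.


Formula: Per-ply strength = Total force / Number of plies
Per-ply = 45 N / 2
Per-ply = 22.5 N

22.5 N


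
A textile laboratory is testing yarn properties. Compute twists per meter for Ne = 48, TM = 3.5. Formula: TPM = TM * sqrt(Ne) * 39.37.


Formula: TPM = TM * sqrt(Ne) * 39.37
Step 1: sqrt(Ne) = sqrt(48) = 6.9282
Step 2: TM * sqrt(Ne) = 3.5 * 6.9282 = 24.2487
Step 3: TPM = 24.2487 * 39.37 = 955 twists/m

955 twists/m


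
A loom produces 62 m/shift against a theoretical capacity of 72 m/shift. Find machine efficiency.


Formula: Efficiency% = (Actual output / Theoretical output) * 100
Efficiency% = (62 / 72) * 100
Efficiency% = 0.861111 * 100 = 86.1111% ≈ 86.1%

86.1%
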